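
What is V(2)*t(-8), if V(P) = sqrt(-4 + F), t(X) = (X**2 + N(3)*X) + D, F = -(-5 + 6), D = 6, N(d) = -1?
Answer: 78*I*sqrt(5) ≈ 174.41*I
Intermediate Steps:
F = -1 (F = -1*1 = -1)
t(X) = 6 + X**2 - X (t(X) = (X**2 - X) + 6 = 6 + X**2 - X)
V(P) = I*sqrt(5) (V(P) = sqrt(-4 - 1) = sqrt(-5) = I*sqrt(5))
V(2)*t(-8) = (I*sqrt(5))*(6 + (-8)**2 - 1*(-8)) = (I*sqrt(5))*(6 + 64 + 8) = (I*sqrt(5))*78 = 78*I*sqrt(5)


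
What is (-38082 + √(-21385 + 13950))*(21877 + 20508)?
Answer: -1614105570 + 42385*I*√7435 ≈ -1.6141e+9 + 3.6547e+6*I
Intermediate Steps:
(-38082 + √(-21385 + 13950))*(21877 + 20508) = (-38082 + √(-7435))*42385 = (-38082 + I*√7435)*42385 = -1614105570 + 42385*I*√7435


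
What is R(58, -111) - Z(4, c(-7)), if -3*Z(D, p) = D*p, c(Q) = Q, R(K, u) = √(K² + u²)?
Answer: -28/3 + √15685 ≈ 115.91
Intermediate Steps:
Z(D, p) = -D*p/3
R(58, -111) - Z(4, c(-7)) = √(58² + (-111)²) - (-1)*4*(-7)/3 = √(3364 + 12321) - 1*28/3 = √15685 - 28/3 = -28/3 + √15685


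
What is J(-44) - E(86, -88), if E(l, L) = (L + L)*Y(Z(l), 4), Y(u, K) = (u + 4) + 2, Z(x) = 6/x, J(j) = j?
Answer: 44044/43 ≈ 1024.3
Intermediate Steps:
Y(u, K) = 6 + u (Y(u, K) = (4 + u) + 2 = 6 + u)
E(l, L) = 2*L*(6 + 6/l) (E(l, L) = (L + L)*(6 + 6/l) = (2*L)*(6 + 6/l) = 2*L*(6 + 6/l))
J(-44) - E(86, -88) = -44 - 12*(-88)*(1 + 86)/86 = -44 - 12*(-88)*87/86 = -44 - 1*(-45936/43) = -44 + 45936/43 = 44044/43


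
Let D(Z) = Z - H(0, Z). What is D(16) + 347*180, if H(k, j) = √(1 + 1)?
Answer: 62476 - √2 ≈ 62475.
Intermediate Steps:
H(k, j) = √2
D(Z) = Z - √2
D(16) + 347*180 = (16 - √2) + 347*180 = (16 - √2) + 62460 = 62476 - √2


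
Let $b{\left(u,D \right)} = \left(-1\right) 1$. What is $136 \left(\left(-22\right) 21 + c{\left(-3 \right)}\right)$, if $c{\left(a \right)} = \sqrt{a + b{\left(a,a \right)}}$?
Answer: $-62832 + 272 i \approx -62832.0 + 272.0 i$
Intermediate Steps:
$b{\left(u,D \right)} = -1$
$c{\left(a \right)} = \sqrt{-1 + a}$ ($c{\left(a \right)} = \sqrt{a - 1} = \sqrt{-1 + a}$)
$136 \left(\left(-22\right) 21 + c{\left(-3 \right)}\right) = 136 \left(\left(-22\right) 21 + \sqrt{-1 - 3}\right) = 136 \left(-462 + \sqrt{-4}\right) = 136 \left(-462 + 2 i\right) = -62832 + 272 i$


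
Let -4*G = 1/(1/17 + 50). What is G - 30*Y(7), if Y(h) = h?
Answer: -714857/3404 ≈ -210.00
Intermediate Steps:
G = -17/3404 (G = -1/(4*(1/17 + 50)) = -1/(4*851/17) = -¼*17/851 = -17/3404 ≈ -0.0049941)
G - 30*Y(7) = -17/3404 - 30*7 = -17/3404 - 210 = -714857/3404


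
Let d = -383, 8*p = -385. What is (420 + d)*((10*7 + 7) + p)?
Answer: 8547/8 ≈ 1068.4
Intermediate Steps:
p = -385/8 (p = (⅛)*(-385) = -385/8 ≈ -48.125)
(420 + d)*((10*7 + 7) + p) = (420 - 383)*((10*7 + 7) - 385/8) = 37*((70 + 7) - 385/8) = 37*(77 - 385/8) = 37*(231/8) = 8547/8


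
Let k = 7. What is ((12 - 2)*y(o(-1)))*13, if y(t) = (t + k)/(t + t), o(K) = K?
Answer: -390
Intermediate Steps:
y(t) = (7 + t)/(2*t) (y(t) = (t + 7)/(t + t) = (7 + t)/((2*t)) = (7 + t)*(1/(2*t)) = (7 + t)/(2*t))
((12 - 2)*y(o(-1)))*13 = ((12 - 2)*((½)*(7 - 1)/(-1)))*13 = (10*((½)*(-1)*6))*13 = (10*(-3))*13 = -30*13 = -390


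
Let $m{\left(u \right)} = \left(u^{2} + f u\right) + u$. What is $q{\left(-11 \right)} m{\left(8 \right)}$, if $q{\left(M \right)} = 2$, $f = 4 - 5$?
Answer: $128$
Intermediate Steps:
$f = -1$
$m{\left(u \right)} = u^{2}$ ($m{\left(u \right)} = \left(u^{2} - u\right) + u = u^{2}$)
$q{\left(-11 \right)} m{\left(8 \right)} = 2 \cdot 8^{2} = 2 \cdot 64 = 128$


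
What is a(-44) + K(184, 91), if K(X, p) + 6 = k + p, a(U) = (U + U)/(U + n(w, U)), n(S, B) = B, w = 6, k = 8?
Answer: 94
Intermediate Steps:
a(U) = 1 (a(U) = (U + U)/(U + U) = (2*U)/((2*U)) = (2*U)*(1/(2*U)) = 1)
K(X, p) = 2 + p (K(X, p) = -6 + (8 + p) = 2 + p)
a(-44) + K(184, 91) = 1 + (2 + 91) = 1 + 93 = 94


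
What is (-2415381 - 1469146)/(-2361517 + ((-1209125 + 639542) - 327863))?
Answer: 3884527/3258963 ≈ 1.1920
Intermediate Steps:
(-2415381 - 1469146)/(-2361517 + ((-1209125 + 639542) - 327863)) = -3884527/(-2361517 + (-569583 - 327863)) = -3884527/(-2361517 - 897446) = -3884527/(-3258963) = -3884527*(-1/3258963) = 3884527/3258963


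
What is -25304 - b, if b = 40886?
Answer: -66190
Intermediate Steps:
-25304 - b = -25304 - 1*40886 = -25304 - 40886 = -66190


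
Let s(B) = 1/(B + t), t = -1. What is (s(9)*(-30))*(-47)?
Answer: 705/4 ≈ 176.25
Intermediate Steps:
s(B) = 1/(-1 + B) (s(B) = 1/(B - 1) = 1/(-1 + B))
(s(9)*(-30))*(-47) = (-30/(-1 + 9))*(-47) = (-30/8)*(-47) = ((⅛)*(-30))*(-47) = -15/4*(-47) = 705/4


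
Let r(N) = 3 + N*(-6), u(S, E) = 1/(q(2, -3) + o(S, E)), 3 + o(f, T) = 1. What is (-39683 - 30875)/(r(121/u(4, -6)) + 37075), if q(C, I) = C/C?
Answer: -35279/18902 ≈ -1.8664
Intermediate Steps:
q(C, I) = 1
o(f, T) = -2 (o(f, T) = -3 + 1 = -2)
u(S, E) = -1 (u(S, E) = 1/(1 - 2) = 1/(-1) = -1)
r(N) = 3 - 6*N
(-39683 - 30875)/(r(121/u(4, -6)) + 37075) = (-39683 - 30875)/((3 - 726/(-1)) + 37075) = -70558/((3 - 726*(-1)) + 37075) = -70558/((3 - 6*(-121)) + 37075) = -70558/((3 + 726) + 37075) = -70558/(729 + 37075) = -70558/37804 = -70558*1/37804 = -35279/18902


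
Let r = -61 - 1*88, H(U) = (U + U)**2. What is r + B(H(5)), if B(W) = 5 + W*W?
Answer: 9856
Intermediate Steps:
H(U) = 4*U**2 (H(U) = (2*U)**2 = 4*U**2)
B(W) = 5 + W**2
r = -149 (r = -61 - 88 = -149)
r + B(H(5)) = -149 + (5 + (4*5**2)**2) = -149 + (5 + (4*25)**2) = -149 + (5 + 100**2) = -149 + (5 + 10000) = -149 + 10005 = 9856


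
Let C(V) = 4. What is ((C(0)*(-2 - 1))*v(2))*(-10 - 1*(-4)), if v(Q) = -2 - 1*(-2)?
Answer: 0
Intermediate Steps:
v(Q) = 0 (v(Q) = -2 + 2 = 0)
((C(0)*(-2 - 1))*v(2))*(-10 - 1*(-4)) = ((4*(-2 - 1))*0)*(-10 - 1*(-4)) = ((4*(-3))*0)*(-10 + 4) = -12*0*(-6) = 0*(-6) = 0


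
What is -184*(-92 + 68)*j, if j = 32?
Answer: 141312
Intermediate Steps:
-184*(-92 + 68)*j = -184*(-92 + 68)*32 = -(-4416)*32 = -184*(-768) = 141312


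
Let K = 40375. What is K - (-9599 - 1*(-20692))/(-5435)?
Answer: 219449218/5435 ≈ 40377.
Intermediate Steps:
K - (-9599 - 1*(-20692))/(-5435) = 40375 - (-9599 - 1*(-20692))/(-5435) = 40375 - (-9599 + 20692)*(-1)/5435 = 40375 - 11093*(-1)/5435 = 40375 - 1*(-11093/5435) = 40375 + 11093/5435 = 219449218/5435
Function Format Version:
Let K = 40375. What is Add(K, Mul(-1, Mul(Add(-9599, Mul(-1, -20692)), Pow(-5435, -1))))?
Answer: Rational(219449218, 5435) ≈ 40377.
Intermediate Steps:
Add(K, Mul(-1, Mul(Add(-9599, Mul(-1, -20692)), Pow(-5435, -1)))) = Add(40375, Mul(-1, Mul(Add(-9599, Mul(-1, -20692)), Pow(-5435, -1)))) = Add(40375, Mul(-1, Mul(Add(-9599, 20692), Rational(-1, 5435)))) = Add(40375, Mul(-1, Mul(11093, Rational(-1, 5435)))) = Add(40375, Mul(-1, Rational(-11093, 5435))) = Add(40375, Rational(11093, 5435)) = Rational(219449218, 5435)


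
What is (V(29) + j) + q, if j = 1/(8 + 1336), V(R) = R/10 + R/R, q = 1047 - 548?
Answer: 3379493/6720 ≈ 502.90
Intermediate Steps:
q = 499
V(R) = 1 + R/10 (V(R) = R*(⅒) + 1 = R/10 + 1 = 1 + R/10)
j = 1/1344 ≈ 0.00074405
(V(29) + j) + q = ((1 + (⅒)*29) + 1/1344) + 499 = ((1 + 29/10) + 1/1344) + 499 = (39/10 + 1/1344) + 499 = 26213/6720 + 499 = 3379493/6720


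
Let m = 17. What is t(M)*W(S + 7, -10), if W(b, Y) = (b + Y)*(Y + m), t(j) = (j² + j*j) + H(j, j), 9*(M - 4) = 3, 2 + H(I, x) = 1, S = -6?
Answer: -2303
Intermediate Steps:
H(I, x) = -1 (H(I, x) = -2 + 1 = -1)
M = 13/3 (M = 4 + (⅑)*3 = 4 + ⅓ = 13/3 ≈ 4.3333)
t(j) = -1 + 2*j² (t(j) = (j² + j*j) - 1 = (j² + j²) - 1 = 2*j² - 1 = -1 + 2*j²)
W(b, Y) = (17 + Y)*(Y + b) (W(b, Y) = (b + Y)*(Y + 17) = (Y + b)*(17 + Y) = (17 + Y)*(Y + b))
t(M)*W(S + 7, -10) = (-1 + 2*(13/3)²)*((-10)² + 17*(-10) + 17*(-6 + 7) - 10*(-6 + 7)) = (-1 + 2*(169/9))*(100 - 170 + 17*1 - 10*1) = (-1 + 338/9)*(100 - 170 + 17 - 10) = (329/9)*(-63) = -2303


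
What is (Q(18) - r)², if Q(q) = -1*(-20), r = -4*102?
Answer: 183184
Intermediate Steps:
r = -408
Q(q) = 20
(Q(18) - r)² = (20 - 1*(-408))² = (20 + 408)² = 428² = 183184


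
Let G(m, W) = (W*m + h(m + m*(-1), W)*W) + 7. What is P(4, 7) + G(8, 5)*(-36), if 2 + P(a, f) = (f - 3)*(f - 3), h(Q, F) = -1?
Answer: -1498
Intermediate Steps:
G(m, W) = 7 - W + W*m (G(m, W) = (W*m - W) + 7 = (-W + W*m) + 7 = 7 - W + W*m)
P(a, f) = -2 + (-3 + f)**2 (P(a, f) = -2 + (f - 3)*(f - 3) = -2 + (-3 + f)*(-3 + f) = -2 + (-3 + f)**2)
P(4, 7) + G(8, 5)*(-36) = (-2 + (-3 + 7)**2) + (7 - 1*5 + 5*8)*(-36) = (-2 + 4**2) + (7 - 5 + 40)*(-36) = (-2 + 16) + 42*(-36) = 14 - 1512 = -1498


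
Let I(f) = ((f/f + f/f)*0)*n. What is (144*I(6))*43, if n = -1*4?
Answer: 0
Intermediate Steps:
n = -4
I(f) = 0 (I(f) = ((f/f + f/f)*0)*(-4) = ((1 + 1)*0)*(-4) = (2*0)*(-4) = 0*(-4) = 0)
(144*I(6))*43 = (144*0)*43 = 0*43 = 0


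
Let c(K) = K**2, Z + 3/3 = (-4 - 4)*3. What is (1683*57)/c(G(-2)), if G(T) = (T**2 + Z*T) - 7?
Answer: 95931/2209 ≈ 43.427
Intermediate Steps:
Z = -25 (Z = -1 + (-4 - 4)*3 = -1 - 8*3 = -1 - 24 = -25)
G(T) = -7 + T**2 - 25*T (G(T) = (T**2 - 25*T) - 7 = -7 + T**2 - 25*T)
(1683*57)/c(G(-2)) = (1683*57)/((-7 + (-2)**2 - 25*(-2))**2) = 95931/((-7 + 4 + 50)**2) = 95931/(47**2) = 95931/2209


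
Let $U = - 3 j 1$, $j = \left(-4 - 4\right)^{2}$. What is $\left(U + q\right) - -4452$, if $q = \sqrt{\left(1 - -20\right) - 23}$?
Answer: $4260 + i \sqrt{2} \approx 4260.0 + 1.4142 i$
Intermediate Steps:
$q = i \sqrt{2}$ ($q = \sqrt{\left(1 + 20\right) - 23} = \sqrt{21 - 23} = \sqrt{-2} = i \sqrt{2} \approx 1.4142 i$)
$j = 64$ ($j = \left(-8\right)^{2} = 64$)
$U = -192$ ($U = \left(-3\right) 64 \cdot 1 = \left(-192\right) 1 = -192$)
$\left(U + q\right) - -4452 = \left(-192 + i \sqrt{2}\right) - -4452 = \left(-192 + i \sqrt{2}\right) + 4452 = 4260 + i \sqrt{2}$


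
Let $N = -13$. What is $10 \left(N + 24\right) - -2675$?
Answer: $2785$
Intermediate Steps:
$10 \left(N + 24\right) - -2675 = 10 \left(-13 + 24\right) - -2675 = 10 \cdot 11 + 2675 = 110 + 2675 = 2785$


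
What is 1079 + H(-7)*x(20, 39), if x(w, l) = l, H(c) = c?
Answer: 806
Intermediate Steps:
1079 + H(-7)*x(20, 39) = 1079 - 7*39 = 1079 - 273 = 806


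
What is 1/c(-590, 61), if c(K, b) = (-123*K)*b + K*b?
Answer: 1/4390780 ≈ 2.2775e-7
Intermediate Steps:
c(K, b) = -122*K*b (c(K, b) = -123*K*b + K*b = -122*K*b)
1/c(-590, 61) = 1/(-122*(-590)*61) = 1/4390780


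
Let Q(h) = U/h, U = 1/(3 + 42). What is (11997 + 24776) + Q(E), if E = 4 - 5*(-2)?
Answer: 23166991/630 ≈ 36773.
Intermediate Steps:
U = 1/45 ≈ 0.022222
E = 14 (E = 4 + 10 = 14)
Q(h) = 1/(45*h)
(11997 + 24776) + Q(E) = (11997 + 24776) + (1/45)/14 = 36773 + (1/45)*(1/14) = 36773 + 1/630 = 23166991/630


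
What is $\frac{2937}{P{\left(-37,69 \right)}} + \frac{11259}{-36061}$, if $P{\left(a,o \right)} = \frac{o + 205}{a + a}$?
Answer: $- \frac{3920255292}{4940357} \approx -793.52$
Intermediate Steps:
$P{\left(a,o \right)} = \frac{205 + o}{2 a}$
$\frac{2937}{P{\left(-37,69 \right)}} + \frac{11259}{-36061} = \frac{2937}{\frac{1}{2} \frac{1}{-37} \left(205 + 69\right)} + \frac{11259}{-36061} = \frac{2937}{\frac{1}{2} \left(- \frac{1}{37}\right) 274} + 11259 \left(- \frac{1}{36061}\right) = \frac{2937}{- \frac{137}{37}} - \frac{11259}{36061} = 2937 \left(- \frac{37}{137}\right) - \frac{11259}{36061} = - \frac{108669}{137} - \frac{11259}{36061} = - \frac{3920255292}{4940357}$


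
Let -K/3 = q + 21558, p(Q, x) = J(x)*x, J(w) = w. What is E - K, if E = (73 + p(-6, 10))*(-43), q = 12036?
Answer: 93343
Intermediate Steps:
p(Q, x) = x² (p(Q, x) = x*x = x²)
E = -7439 (E = (73 + 10²)*(-43) = (73 + 100)*(-43) = 173*(-43) = -7439)
K = -100782 (K = -3*(12036 + 21558) = -3*33594 = -100782)
E - K = -7439 - 1*(-100782) = -7439 + 100782 = 93343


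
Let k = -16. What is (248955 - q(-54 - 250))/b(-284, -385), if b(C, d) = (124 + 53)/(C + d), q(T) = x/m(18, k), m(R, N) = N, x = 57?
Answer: -888284151/944 ≈ -9.4098e+5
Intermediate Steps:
q(T) = -57/16 (q(T) = 57/(-16) = 57*(-1/16) = -57/16)
b(C, d) = 177/(C + d)
(248955 - q(-54 - 250))/b(-284, -385) = (248955 - 1*(-57/16))/((177/(-284 - 385))) = (248955 + 57/16)/((177/(-669))) = 3983337/(16*((177*(-1/669)))) = 3983337/(16*(-59/223)) = (3983337/16)*(-223/59) = -888284151/944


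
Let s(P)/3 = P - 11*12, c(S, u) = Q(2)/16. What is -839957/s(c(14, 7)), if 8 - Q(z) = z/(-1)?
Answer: 6719656/3153 ≈ 2131.2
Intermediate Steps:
Q(z) = 8 + z (Q(z) = 8 - z/(-1) = 8 - z*(-1) = 8 - (-1)*z = 8 + z)
c(S, u) = 5/8 (c(S, u) = (8 + 2)/16 = 10*(1/16) = 5/8)
s(P) = -396 + 3*P (s(P) = 3*(P - 11*12) = 3*(P - 132) = 3*(-132 + P) = -396 + 3*P)
-839957/s(c(14, 7)) = -839957/(-396 + 3*(5/8)) = -839957/(-396 + 15/8) = -839957/(-3153/8) = -839957*(-8/3153) = 6719656/3153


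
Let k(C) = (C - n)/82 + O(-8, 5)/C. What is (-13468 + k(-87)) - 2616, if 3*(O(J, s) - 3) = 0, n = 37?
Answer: -19125715/1189 ≈ -16086.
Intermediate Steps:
O(J, s) = 3 (O(J, s) = 3 + (1/3)*0 = 3 + 0 = 3)
k(C) = -37/82 + 3/C + C/82 (k(C) = (C - 1*37)/82 + 3/C = (C - 37)*(1/82) + 3/C = (-37 + C)*(1/82) + 3/C = (-37/82 + C/82) + 3/C = -37/82 + 3/C + C/82)
(-13468 + k(-87)) - 2616 = (-13468 + (1/82)*(246 - 87*(-37 - 87))/(-87)) - 2616 = (-13468 + (1/82)*(-1/87)*(246 - 87*(-124))) - 2616 = (-13468 + (1/82)*(-1/87)*(246 + 10788)) - 2616 = (-13468 + (1/82)*(-1/87)*11034) - 2616 = (-13468 - 1839/1189) - 2616 = -16015291/1189 - 2616 = -19125715/1189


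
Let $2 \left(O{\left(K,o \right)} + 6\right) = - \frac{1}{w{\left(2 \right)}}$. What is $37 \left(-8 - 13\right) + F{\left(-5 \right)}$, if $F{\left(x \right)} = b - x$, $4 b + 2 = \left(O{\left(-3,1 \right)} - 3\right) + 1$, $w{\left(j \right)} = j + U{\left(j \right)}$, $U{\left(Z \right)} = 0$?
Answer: $- \frac{12393}{16} \approx -774.56$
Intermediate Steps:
$w{\left(j \right)} = j$ ($w{\left(j \right)} = j + 0 = j$)
$O{\left(K,o \right)} = - \frac{25}{4}$ ($O{\left(K,o \right)} = -6 + \frac{\left(-1\right) \frac{1}{2}}{2} = -6 + \frac{1}{2} \left(- \frac{1}{2}\right) = -6 - \frac{1}{4} = - \frac{25}{4}$)
$b = - \frac{41}{16}$ ($b = - \frac{1}{2} + \frac{\left(- \frac{25}{4} - 3\right) + 1}{4} = - \frac{1}{2} + \frac{- \frac{37}{4} + 1}{4} = - \frac{1}{2} + \frac{1}{4} \left(- \frac{33}{4}\right) = - \frac{1}{2} - \frac{33}{16} = - \frac{41}{16} \approx -2.5625$)
$F{\left(x \right)} = - \frac{41}{16} - x$
$37 \left(-8 - 13\right) + F{\left(-5 \right)} = 37 \left(-8 - 13\right) - - \frac{39}{16} = 37 \left(-8 - 13\right) + \left(- \frac{41}{16} + 5\right) = 37 \left(-21\right) + \frac{39}{16} = -777 + \frac{39}{16} = - \frac{12393}{16}$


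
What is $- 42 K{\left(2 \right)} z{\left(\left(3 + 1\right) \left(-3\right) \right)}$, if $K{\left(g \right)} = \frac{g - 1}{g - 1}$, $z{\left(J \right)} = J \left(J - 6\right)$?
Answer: $-9072$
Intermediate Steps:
$z{\left(J \right)} = J \left(-6 + J\right)$
$K{\left(g \right)} = 1$ ($K{\left(g \right)} = \frac{-1 + g}{-1 + g} = 1$)
$- 42 K{\left(2 \right)} z{\left(\left(3 + 1\right) \left(-3\right) \right)} = \left(-42\right) 1 \left(3 + 1\right) \left(-3\right) \left(-6 + \left(3 + 1\right) \left(-3\right)\right) = - 42 \cdot 4 \left(-3\right) \left(-6 + 4 \left(-3\right)\right) = - 42 \left(- 12 \left(-6 - 12\right)\right) = - 42 \left(\left(-12\right) \left(-18\right)\right) = \left(-42\right) 216 = -9072$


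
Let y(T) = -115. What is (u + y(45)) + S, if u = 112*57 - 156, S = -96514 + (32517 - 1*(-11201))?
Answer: -46683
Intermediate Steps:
S = -52796 (S = -96514 + (32517 + 11201) = -96514 + 43718 = -52796)
u = 6228 (u = 6384 - 156 = 6228)
(u + y(45)) + S = (6228 - 115) - 52796 = 6113 - 52796 = -46683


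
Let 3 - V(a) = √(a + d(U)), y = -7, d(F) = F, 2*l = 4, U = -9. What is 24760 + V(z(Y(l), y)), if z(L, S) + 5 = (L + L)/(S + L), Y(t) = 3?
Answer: 24763 - I*√62/2 ≈ 24763.0 - 3.937*I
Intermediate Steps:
l = 2 (l = (½)*4 = 2)
z(L, S) = -5 + 2*L/(L + S) (z(L, S) = -5 + (L + L)/(S + L) = -5 + (2*L)/(L + S) = -5 + 2*L/(L + S))
V(a) = 3 - √(-9 + a) (V(a) = 3 - √(a - 9) = 3 - √(-9 + a))
24760 + V(z(Y(l), y)) = 24760 + (3 - √(-9 + (-5*(-7) - 3*3)/(3 - 7))) = 24760 + (3 - √(-9 + (35 - 9)/(-4))) = 24760 + (3 - √(-9 - ¼*26)) = 24760 + (3 - √(-9 - 13/2)) = 24760 + (3 - √(-31/2)) = 24760 + (3 - I*√62/2) = 24763 - I*√62/2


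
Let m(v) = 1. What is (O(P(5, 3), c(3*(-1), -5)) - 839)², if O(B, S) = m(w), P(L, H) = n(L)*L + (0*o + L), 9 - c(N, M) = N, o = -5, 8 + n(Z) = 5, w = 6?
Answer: 702244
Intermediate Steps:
n(Z) = -3 (n(Z) = -8 + 5 = -3)
c(N, M) = 9 - N
P(L, H) = -2*L (P(L, H) = -3*L + (0*(-5) + L) = -3*L + (0 + L) = -3*L + L = -2*L)
O(B, S) = 1
(O(P(5, 3), c(3*(-1), -5)) - 839)² = (1 - 839)² = (-838)² = 702244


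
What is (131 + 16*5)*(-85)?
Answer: -17935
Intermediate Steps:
(131 + 16*5)*(-85) = (131 + 80)*(-85) = 211*(-85) = -17935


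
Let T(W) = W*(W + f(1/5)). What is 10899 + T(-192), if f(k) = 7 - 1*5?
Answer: 47379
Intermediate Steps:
f(k) = 2 (f(k) = 7 - 5 = 2)
T(W) = W*(2 + W) (T(W) = W*(W + 2) = W*(2 + W))
10899 + T(-192) = 10899 - 192*(2 - 192) = 10899 - 192*(-190) = 10899 + 36480 = 47379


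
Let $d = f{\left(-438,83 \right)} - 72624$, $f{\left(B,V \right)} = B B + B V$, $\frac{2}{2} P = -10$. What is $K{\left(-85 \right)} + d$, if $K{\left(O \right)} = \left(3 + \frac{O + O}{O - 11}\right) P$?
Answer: $\frac{1987639}{24} \approx 82818.0$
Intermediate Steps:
$P = -10$
$f{\left(B,V \right)} = B^{2} + B V$
$d = 82866$ ($d = - 438 \left(-438 + 83\right) - 72624 = \left(-438\right) \left(-355\right) - 72624 = 155490 - 72624 = 82866$)
$K{\left(O \right)} = -30 - \frac{20 O}{-11 + O}$ ($K{\left(O \right)} = \left(3 + \frac{O + O}{O - 11}\right) \left(-10\right) = \left(3 + \frac{2 O}{-11 + O}\right) \left(-10\right) = -30 - \frac{20 O}{-11 + O}$)
$K{\left(-85 \right)} + d = \frac{10 \left(33 - -425\right)}{-11 - 85} + 82866 = \frac{10 \left(33 + 425\right)}{-96} + 82866 = 10 \left(- \frac{1}{96}\right) 458 + 82866 = - \frac{1145}{24} + 82866 = \frac{1987639}{24}$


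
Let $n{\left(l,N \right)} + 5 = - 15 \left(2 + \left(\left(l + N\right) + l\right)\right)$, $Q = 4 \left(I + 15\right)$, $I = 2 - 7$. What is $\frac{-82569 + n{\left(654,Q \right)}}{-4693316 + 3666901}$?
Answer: $\frac{102824}{1026415} \approx 0.10018$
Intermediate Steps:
$I = -5$
$Q = 40$ ($Q = 4 \left(-5 + 15\right) = 4 \cdot 10 = 40$)
$n{\left(l,N \right)} = -35 - 30 l - 15 N$ ($n{\left(l,N \right)} = -5 - 15 \left(2 + \left(\left(l + N\right) + l\right)\right) = -5 - 15 \left(2 + \left(\left(N + l\right) + l\right)\right) = -5 - 15 \left(2 + \left(N + 2 l\right)\right) = -5 - 15 \left(2 + N + 2 l\right) = -5 - \left(30 + 15 N + 30 l\right) = -35 - 30 l - 15 N$)
$\frac{-82569 + n{\left(654,Q \right)}}{-4693316 + 3666901} = \frac{-82569 - 20255}{-4693316 + 3666901} = \frac{-82569 - 20255}{-1026415} = \left(-82569 - 20255\right) \left(- \frac{1}{1026415}\right) = \left(-102824\right) \left(- \frac{1}{1026415}\right) = \frac{102824}{1026415}$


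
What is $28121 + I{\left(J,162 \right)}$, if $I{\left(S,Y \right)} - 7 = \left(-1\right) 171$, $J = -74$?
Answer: $27957$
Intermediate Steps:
$I{\left(S,Y \right)} = -164$ ($I{\left(S,Y \right)} = 7 - 171 = -164$)
$28121 + I{\left(J,162 \right)} = 28121 - 164 = 27957$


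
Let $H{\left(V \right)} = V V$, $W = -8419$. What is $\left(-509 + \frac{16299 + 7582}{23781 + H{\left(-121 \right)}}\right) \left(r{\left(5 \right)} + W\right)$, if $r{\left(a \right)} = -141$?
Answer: $\frac{83600884760}{19211} \approx 4.3517 \cdot 10^{6}$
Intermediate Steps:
$H{\left(V \right)} = V^{2}$
$\left(-509 + \frac{16299 + 7582}{23781 + H{\left(-121 \right)}}\right) \left(r{\left(5 \right)} + W\right) = \left(-509 + \frac{16299 + 7582}{23781 + \left(-121\right)^{2}}\right) \left(-141 - 8419\right) = \left(-509 + \frac{23881}{23781 + 14641}\right) \left(-8560\right) = \left(-509 + \frac{23881}{38422}\right) \left(-8560\right) = \left(- \frac{19532917}{38422}\right) \left(-8560\right) = \frac{83600884760}{19211}$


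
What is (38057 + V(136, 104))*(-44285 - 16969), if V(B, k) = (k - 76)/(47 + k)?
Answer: -352004380290/151 ≈ -2.3312e+9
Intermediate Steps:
V(B, k) = (-76 + k)/(47 + k)
(38057 + V(136, 104))*(-44285 - 16969) = (38057 + (-76 + 104)/(47 + 104))*(-44285 - 16969) = (38057 + 28/151)*(-61254) = (5746635/151)*(-61254) = -352004380290/151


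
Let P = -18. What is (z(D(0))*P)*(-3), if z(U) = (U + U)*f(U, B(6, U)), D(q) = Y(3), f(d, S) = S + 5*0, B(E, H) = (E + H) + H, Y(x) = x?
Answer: 3888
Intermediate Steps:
B(E, H) = E + 2*H
f(d, S) = S (f(d, S) = S + 0 = S)
D(q) = 3
z(U) = 2*U*(6 + 2*U) (z(U) = (U + U)*(6 + 2*U) = (2*U)*(6 + 2*U) = 2*U*(6 + 2*U))
(z(D(0))*P)*(-3) = ((4*3*(3 + 3))*(-18))*(-3) = ((4*3*6)*(-18))*(-3) = (72*(-18))*(-3) = -1296*(-3) = 3888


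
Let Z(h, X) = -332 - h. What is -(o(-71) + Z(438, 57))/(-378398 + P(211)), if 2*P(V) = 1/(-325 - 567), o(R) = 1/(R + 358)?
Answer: -394244376/193742803471 ≈ -0.0020349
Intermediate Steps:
o(R) = 1/(358 + R)
P(V) = -1/1784 (P(V) = 1/(2*(-325 - 567)) = (½)/(-892) = (½)*(-1/892) = -1/1784)
-(o(-71) + Z(438, 57))/(-378398 + P(211)) = -(1/(358 - 71) + (-332 - 1*438))/(-378398 - 1/1784) = -(1/287 + (-332 - 438))/(-675062033/1784) = -(1/287 - 770)*(-1784)/675062033 = -(-220989)*(-1784)/(287*675062033) = -1*394244376/193742803471 = -394244376/193742803471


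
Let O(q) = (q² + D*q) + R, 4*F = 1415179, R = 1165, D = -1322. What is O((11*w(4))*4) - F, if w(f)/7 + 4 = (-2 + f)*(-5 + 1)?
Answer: 72775593/4 ≈ 1.8194e+7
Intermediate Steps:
w(f) = 28 - 28*f (w(f) = -28 + 7*((-2 + f)*(-5 + 1)) = -28 + 7*((-2 + f)*(-4)) = -28 + 7*(8 - 4*f) = -28 + (56 - 28*f) = 28 - 28*f)
F = 1415179/4 (F = (¼)*1415179 = 1415179/4 ≈ 3.5380e+5)
O(q) = 1165 + q² - 1322*q (O(q) = (q² - 1322*q) + 1165 = 1165 + q² - 1322*q)
O((11*w(4))*4) - F = (1165 + ((11*(28 - 28*4))*4)² - 1322*11*(28 - 28*4)*4) - 1*1415179/4 = (1165 + ((11*(28 - 112))*4)² - 1322*11*(28 - 112)*4) - 1415179/4 = (1165 + ((11*(-84))*4)² - 1322*11*(-84)*4) - 1415179/4 = (1165 + (-924*4)² - (-1221528)*4) - 1415179/4 = (1165 + (-3696)² - 1322*(-3696)) - 1415179/4 = (1165 + 13660416 + 4886112) - 1415179/4 = 18547693 - 1415179/4 = 72775593/4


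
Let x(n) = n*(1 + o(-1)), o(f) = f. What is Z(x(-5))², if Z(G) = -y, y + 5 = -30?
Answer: 1225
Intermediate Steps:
y = -35 (y = -5 - 30 = -35)
x(n) = 0 (x(n) = n*(1 - 1) = n*0 = 0)
Z(G) = 35 (Z(G) = -1*(-35) = 35)
Z(x(-5))² = 35² = 1225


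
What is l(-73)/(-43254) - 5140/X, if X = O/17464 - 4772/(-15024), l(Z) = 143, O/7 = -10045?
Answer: 3645840574617739/2630584876338 ≈ 1385.9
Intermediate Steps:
O = -70315 (O = 7*(-10045) = -70315)
X = -60817147/16398696 (X = -70315/17464 - 4772/(-15024) = -70315*1/17464 - 4772*(-1/15024) = -70315/17464 + 1193/3756 = -60817147/16398696 ≈ -3.7087)
l(-73)/(-43254) - 5140/X = 143/(-43254) - 5140/(-60817147/16398696) = 143*(-1/43254) - 5140*(-16398696/60817147) = -143/43254 + 84289297440/60817147 = 3645840574617739/2630584876338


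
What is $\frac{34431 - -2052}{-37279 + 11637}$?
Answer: $- \frac{36483}{25642} \approx -1.4228$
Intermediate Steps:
$\frac{34431 - -2052}{-37279 + 11637} = \frac{34431 + \left(2060 - 8\right)}{-25642} = \left(34431 + 2052\right) \left(- \frac{1}{25642}\right) = 36483 \left(- \frac{1}{25642}\right) = - \frac{36483}{25642}$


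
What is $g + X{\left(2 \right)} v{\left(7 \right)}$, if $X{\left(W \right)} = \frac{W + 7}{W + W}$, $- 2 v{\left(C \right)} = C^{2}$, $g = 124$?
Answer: $\frac{551}{8} \approx 68.875$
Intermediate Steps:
$v{\left(C \right)} = - \frac{C^{2}}{2}$
$X{\left(W \right)} = \frac{7 + W}{2 W}$
$g + X{\left(2 \right)} v{\left(7 \right)} = 124 + \frac{7 + 2}{2 \cdot 2} \left(- \frac{7^{2}}{2}\right) = 124 + \frac{1}{2} \cdot \frac{1}{2} \cdot 9 \left(\left(- \frac{1}{2}\right) 49\right) = 124 + \frac{9}{4} \left(- \frac{49}{2}\right) = 124 - \frac{441}{8} = \frac{551}{8}$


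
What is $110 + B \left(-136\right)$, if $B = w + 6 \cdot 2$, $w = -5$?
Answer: $-842$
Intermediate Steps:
$B = 7$ ($B = -5 + 6 \cdot 2 = -5 + 12 = 7$)
$110 + B \left(-136\right) = 110 + 7 \left(-136\right) = 110 - 952 = -842$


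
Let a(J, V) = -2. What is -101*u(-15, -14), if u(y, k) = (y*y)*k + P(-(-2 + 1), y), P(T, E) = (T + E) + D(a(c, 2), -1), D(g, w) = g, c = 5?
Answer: 319766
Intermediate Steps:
P(T, E) = -2 + E + T (P(T, E) = (T + E) - 2 = (E + T) - 2 = -2 + E + T)
u(y, k) = -1 + y + k*y² (u(y, k) = (y*y)*k + (-2 + y - (-2 + 1)) = y²*k + (-2 + y - 1*(-1)) = k*y² + (-2 + y + 1) = k*y² + (-1 + y) = -1 + y + k*y²)
-101*u(-15, -14) = -101*(-1 - 15 - 14*(-15)²) = -101*(-1 - 15 - 14*225) = -101*(-1 - 15 - 3150) = -101*(-3166) = 319766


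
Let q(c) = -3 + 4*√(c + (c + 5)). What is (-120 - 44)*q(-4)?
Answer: 492 - 656*I*√3 ≈ 492.0 - 1136.2*I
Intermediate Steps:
q(c) = -3 + 4*√(5 + 2*c) (q(c) = -3 + 4*√(c + (5 + c)) = -3 + 4*√(5 + 2*c))
(-120 - 44)*q(-4) = (-120 - 44)*(-3 + 4*√(5 + 2*(-4))) = -164*(-3 + 4*√(5 - 8)) = -164*(-3 + 4*√(-3)) = -164*(-3 + 4*(I*√3)) = -164*(-3 + 4*I*√3) = 492 - 656*I*√3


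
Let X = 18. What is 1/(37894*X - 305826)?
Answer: 1/376266 ≈ 2.6577e-6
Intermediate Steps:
1/(37894*X - 305826) = 1/(37894*18 - 305826) = 1/(682092 - 305826) = 1/376266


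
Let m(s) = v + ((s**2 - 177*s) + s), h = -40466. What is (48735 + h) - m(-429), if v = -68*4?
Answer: -251004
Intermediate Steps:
v = -272
m(s) = -272 + s**2 - 176*s (m(s) = -272 + ((s**2 - 177*s) + s) = -272 + (s**2 - 176*s) = -272 + s**2 - 176*s)
(48735 + h) - m(-429) = (48735 - 40466) - (-272 + (-429)**2 - 176*(-429)) = 8269 - (-272 + 184041 + 75504) = 8269 - 1*259273 = 8269 - 259273 = -251004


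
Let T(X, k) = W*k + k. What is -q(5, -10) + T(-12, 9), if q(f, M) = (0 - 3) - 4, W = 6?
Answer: 70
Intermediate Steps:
T(X, k) = 7*k (T(X, k) = 6*k + k = 7*k)
q(f, M) = -7 (q(f, M) = -3 - 4 = -7)
-q(5, -10) + T(-12, 9) = -1*(-7) + 7*9 = 7 + 63 = 70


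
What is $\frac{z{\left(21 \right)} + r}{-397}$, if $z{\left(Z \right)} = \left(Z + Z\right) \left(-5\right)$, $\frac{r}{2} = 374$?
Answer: $- \frac{538}{397} \approx -1.3552$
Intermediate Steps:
$r = 748$ ($r = 2 \cdot 374 = 748$)
$z{\left(Z \right)} = - 10 Z$ ($z{\left(Z \right)} = 2 Z \left(-5\right) = - 10 Z$)
$\frac{z{\left(21 \right)} + r}{-397} = \frac{\left(-10\right) 21 + 748}{-397} = \left(-210 + 748\right) \left(- \frac{1}{397}\right) = 538 \left(- \frac{1}{397}\right) = - \frac{538}{397}$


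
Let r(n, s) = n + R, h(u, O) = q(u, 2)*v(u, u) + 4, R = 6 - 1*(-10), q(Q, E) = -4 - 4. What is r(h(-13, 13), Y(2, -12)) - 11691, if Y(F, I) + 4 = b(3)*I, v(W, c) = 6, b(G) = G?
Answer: -11719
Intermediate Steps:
q(Q, E) = -8
R = 16 (R = 6 + 10 = 16)
h(u, O) = -44 (h(u, O) = -8*6 + 4 = -48 + 4 = -44)
Y(F, I) = -4 + 3*I
r(n, s) = 16 + n (r(n, s) = n + 16 = 16 + n)
r(h(-13, 13), Y(2, -12)) - 11691 = (16 - 44) - 11691 = -28 - 11691 = -11719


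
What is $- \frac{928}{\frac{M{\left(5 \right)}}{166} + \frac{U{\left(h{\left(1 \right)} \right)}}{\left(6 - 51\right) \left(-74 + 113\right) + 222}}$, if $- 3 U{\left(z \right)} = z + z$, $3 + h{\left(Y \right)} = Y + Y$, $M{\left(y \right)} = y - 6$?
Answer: $\frac{708466752}{4931} \approx 1.4368 \cdot 10^{5}$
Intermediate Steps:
$M{\left(y \right)} = -6 + y$
$h{\left(Y \right)} = -3 + 2 Y$ ($h{\left(Y \right)} = -3 + \left(Y + Y\right) = -3 + 2 Y$)
$U{\left(z \right)} = - \frac{2 z}{3}$ ($U{\left(z \right)} = - \frac{z + z}{3} = - \frac{2 z}{3}$)
$- \frac{928}{\frac{M{\left(5 \right)}}{166} + \frac{U{\left(h{\left(1 \right)} \right)}}{\left(6 - 51\right) \left(-74 + 113\right) + 222}} = - \frac{928}{\frac{-6 + 5}{166} + \frac{\left(- \frac{2}{3}\right) \left(-3 + 2 \cdot 1\right)}{\left(6 - 51\right) \left(-74 + 113\right) + 222}} = - \frac{928}{\left(-1\right) \frac{1}{166} + \frac{\left(- \frac{2}{3}\right) \left(-3 + 2\right)}{\left(-45\right) 39 + 222}} = - \frac{928}{- \frac{1}{166} + \frac{\left(- \frac{2}{3}\right) \left(-1\right)}{-1755 + 222}} = - \frac{928}{- \frac{1}{166} + \frac{2}{3 \left(-1533\right)}} = - \frac{928}{- \frac{1}{166} + \frac{2}{3} \left(- \frac{1}{1533}\right)} = - \frac{928}{- \frac{1}{166} - \frac{2}{4599}} = - \frac{928}{- \frac{4931}{763434}} = \left(-928\right) \left(- \frac{763434}{4931}\right) = \frac{708466752}{4931}$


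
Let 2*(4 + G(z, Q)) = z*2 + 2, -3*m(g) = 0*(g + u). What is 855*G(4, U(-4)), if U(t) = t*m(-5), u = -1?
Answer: 855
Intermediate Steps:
m(g) = 0 (m(g) = -0*(g - 1) = -0*(-1 + g) = -1/3*0 = 0)
U(t) = 0 (U(t) = t*0 = 0)
G(z, Q) = -3 + z (G(z, Q) = -4 + (z*2 + 2)/2 = -4 + (2*z + 2)/2 = -4 + (2 + 2*z)/2 = -4 + (1 + z) = -3 + z)
855*G(4, U(-4)) = 855*(-3 + 4) = 855*1 = 855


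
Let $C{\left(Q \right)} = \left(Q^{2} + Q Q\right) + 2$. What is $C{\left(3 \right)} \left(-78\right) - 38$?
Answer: $-1598$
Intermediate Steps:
$C{\left(Q \right)} = 2 + 2 Q^{2}$ ($C{\left(Q \right)} = \left(Q^{2} + Q^{2}\right) + 2 = 2 Q^{2} + 2 = 2 + 2 Q^{2}$)
$C{\left(3 \right)} \left(-78\right) - 38 = \left(2 + 2 \cdot 3^{2}\right) \left(-78\right) - 38 = \left(2 + 2 \cdot 9\right) \left(-78\right) - 38 = \left(2 + 18\right) \left(-78\right) - 38 = 20 \left(-78\right) - 38 = -1560 - 38 = -1598$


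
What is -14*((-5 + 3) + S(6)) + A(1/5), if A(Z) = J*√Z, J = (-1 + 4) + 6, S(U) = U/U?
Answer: 14 + 9*√5/5 ≈ 18.025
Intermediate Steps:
S(U) = 1
J = 9 (J = 3 + 6 = 9)
A(Z) = 9*√Z
-14*((-5 + 3) + S(6)) + A(1/5) = -14*((-5 + 3) + 1) + 9*√(1/5) = -14*(-2 + 1) + 9*√(⅕) = -14*(-1) + 9*(√5/5) = 14 + 9*√5/5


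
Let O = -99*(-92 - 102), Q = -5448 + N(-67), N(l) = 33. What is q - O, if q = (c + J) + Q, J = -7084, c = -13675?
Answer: -45380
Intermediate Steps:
Q = -5415 (Q = -5448 + 33 = -5415)
O = 19206 (O = -99*(-194) = 19206)
q = -26174 (q = (-13675 - 7084) - 5415 = -20759 - 5415 = -26174)
q - O = -26174 - 1*19206 = -26174 - 19206 = -45380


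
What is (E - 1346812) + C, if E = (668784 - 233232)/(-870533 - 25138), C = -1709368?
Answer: -912444077444/298557 ≈ -3.0562e+6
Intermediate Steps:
E = -145184/298557 (E = 435552/(-895671) = 435552*(-1/895671) = -145184/298557 ≈ -0.48629)
(E - 1346812) + C = (-145184/298557 - 1346812) - 1709368 = -402100295468/298557 - 1709368 = -912444077444/298557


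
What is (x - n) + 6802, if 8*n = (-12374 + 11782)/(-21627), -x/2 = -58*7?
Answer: 164667904/21627 ≈ 7614.0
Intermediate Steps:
x = 812 (x = -(-116)*7 = -2*(-406) = 812)
n = 74/21627 (n = ((-12374 + 11782)/(-21627))/8 = (-592*(-1/21627))/8 = (⅛)*(592/21627) = 74/21627 ≈ 0.0034216)
(x - n) + 6802 = (812 - 1*74/21627) + 6802 = (812 - 74/21627) + 6802 = 17561050/21627 + 6802 = 164667904/21627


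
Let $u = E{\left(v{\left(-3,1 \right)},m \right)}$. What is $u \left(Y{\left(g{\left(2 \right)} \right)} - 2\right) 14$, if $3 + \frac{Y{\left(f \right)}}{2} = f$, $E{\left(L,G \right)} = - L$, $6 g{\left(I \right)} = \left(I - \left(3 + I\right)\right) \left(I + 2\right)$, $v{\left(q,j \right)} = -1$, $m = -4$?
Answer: $-168$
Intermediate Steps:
$g{\left(I \right)} = -1 - \frac{I}{2}$ ($g{\left(I \right)} = \frac{\left(I - \left(3 + I\right)\right) \left(I + 2\right)}{6} = \frac{\left(-3\right) \left(2 + I\right)}{6} = \frac{-6 - 3 I}{6} = -1 - \frac{I}{2}$)
$Y{\left(f \right)} = -6 + 2 f$
$u = 1$ ($u = \left(-1\right) \left(-1\right) = 1$)
$u \left(Y{\left(g{\left(2 \right)} \right)} - 2\right) 14 = 1 \left(\left(-6 + 2 \left(-1 - 1\right)\right) - 2\right) 14 = 1 \left(\left(-6 + 2 \left(-2\right)\right) - 2\right) 14 = 1 \left(\left(-6 - 4\right) - 2\right) 14 = 1 \left(-10 - 2\right) 14 = 1 \left(-12\right) 14 = \left(-12\right) 14 = -168$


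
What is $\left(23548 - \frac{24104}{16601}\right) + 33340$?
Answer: $\frac{944373584}{16601} \approx 56887.0$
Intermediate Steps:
$\left(23548 - \frac{24104}{16601}\right) + 33340 = \frac{390896244}{16601} + 33340 = \frac{944373584}{16601}$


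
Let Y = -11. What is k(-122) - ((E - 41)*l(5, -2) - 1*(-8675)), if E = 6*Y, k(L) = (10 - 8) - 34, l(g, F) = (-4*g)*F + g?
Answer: -3892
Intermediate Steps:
l(g, F) = g - 4*F*g (l(g, F) = -4*F*g + g = g - 4*F*g)
k(L) = -32 (k(L) = 2 - 34 = -32)
E = -66 (E = 6*(-11) = -66)
k(-122) - ((E - 41)*l(5, -2) - 1*(-8675)) = -32 - ((-66 - 41)*(5*(1 - 4*(-2))) - 1*(-8675)) = -32 - (-535*(1 + 8) + 8675) = -32 - (-535*9 + 8675) = -32 - (-107*45 + 8675) = -32 - (-4815 + 8675) = -32 - 1*3860 = -32 - 3860 = -3892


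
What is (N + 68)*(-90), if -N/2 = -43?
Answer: -13860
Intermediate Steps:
N = 86 (N = -2*(-43) = 86)
(N + 68)*(-90) = (86 + 68)*(-90) = 154*(-90) = -13860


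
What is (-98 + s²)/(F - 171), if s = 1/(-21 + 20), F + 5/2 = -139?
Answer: 194/625 ≈ 0.31040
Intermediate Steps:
F = -283/2 (F = -5/2 - 139 = -283/2 ≈ -141.50)
s = -1 (s = 1/(-1) = -1)
(-98 + s²)/(F - 171) = (-98 + (-1)²)/(-283/2 - 171) = (-98 + 1)/(-625/2) = -97*(-2/625) = 194/625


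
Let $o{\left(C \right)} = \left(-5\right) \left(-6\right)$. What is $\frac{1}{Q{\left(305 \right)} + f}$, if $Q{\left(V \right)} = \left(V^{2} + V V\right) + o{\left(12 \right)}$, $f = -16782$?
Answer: $\frac{1}{169298} \approx 5.9067 \cdot 10^{-6}$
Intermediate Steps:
$o{\left(C \right)} = 30$
$Q{\left(V \right)} = 30 + 2 V^{2}$ ($Q{\left(V \right)} = \left(V^{2} + V V\right) + 30 = \left(V^{2} + V^{2}\right) + 30 = 2 V^{2} + 30 = 30 + 2 V^{2}$)
$\frac{1}{Q{\left(305 \right)} + f} = \frac{1}{\left(30 + 2 \cdot 305^{2}\right) - 16782} = \frac{1}{\left(30 + 2 \cdot 93025\right) - 16782} = \frac{1}{\left(30 + 186050\right) - 16782} = \frac{1}{186080 - 16782} = \frac{1}{169298}$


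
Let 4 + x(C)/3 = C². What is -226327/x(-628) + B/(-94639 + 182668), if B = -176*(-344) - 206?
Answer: 5718329093/11572292340 ≈ 0.49414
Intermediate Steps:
B = 60338 (B = 60544 - 206 = 60338)
x(C) = -12 + 3*C²
-226327/x(-628) + B/(-94639 + 182668) = -226327/(-12 + 3*(-628)²) + 60338/(-94639 + 182668) = -226327/(-12 + 3*394384) + 60338/88029 = -226327/(-12 + 1183152) + 60338*(1/88029) = -226327/1183140 + 60338/88029 = 5718329093/11572292340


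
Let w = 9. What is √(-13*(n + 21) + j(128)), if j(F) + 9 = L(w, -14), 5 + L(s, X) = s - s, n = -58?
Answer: √467 ≈ 21.610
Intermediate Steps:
L(s, X) = -5 (L(s, X) = -5 + (s - s) = -5 + 0 = -5)
j(F) = -14 (j(F) = -9 - 5 = -14)
√(-13*(n + 21) + j(128)) = √(-13*(-58 + 21) - 14) = √(-13*(-37) - 14) = √(481 - 14) = √467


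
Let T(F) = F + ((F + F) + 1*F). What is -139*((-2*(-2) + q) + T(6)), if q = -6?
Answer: -3058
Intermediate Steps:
T(F) = 4*F (T(F) = F + (2*F + F) = F + 3*F = 4*F)
-139*((-2*(-2) + q) + T(6)) = -139*((-2*(-2) - 6) + 4*6) = -139*((4 - 6) + 24) = -139*(-2 + 24) = -139*22 = -3058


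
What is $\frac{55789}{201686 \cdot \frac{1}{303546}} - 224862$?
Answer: $- \frac{14208494769}{100843} \approx -1.409 \cdot 10^{5}$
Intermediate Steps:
$\frac{55789}{201686 \cdot \frac{1}{303546}} - 224862 = \frac{55789}{\frac{100843}{151773}} - 224862 = 55789 \cdot \frac{151773}{100843} - 224862 = \frac{8467263897}{100843} - 224862 = - \frac{14208494769}{100843}$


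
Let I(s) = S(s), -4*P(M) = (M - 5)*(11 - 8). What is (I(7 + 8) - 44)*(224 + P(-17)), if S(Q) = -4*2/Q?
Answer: -160654/15 ≈ -10710.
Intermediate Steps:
P(M) = 15/4 - 3*M/4 (P(M) = -(M - 5)*(11 - 8)/4 = -(-5 + M)*3/4 = -(-15 + 3*M)/4 = 15/4 - 3*M/4)
S(Q) = -8/Q (S(Q) = -4*2/Q = -8/Q)
I(s) = -8/s
(I(7 + 8) - 44)*(224 + P(-17)) = (-8/(7 + 8) - 44)*(224 + (15/4 - ¾*(-17))) = (-8/15 - 44)*(224 + (15/4 + 51/4)) = (-8*1/15 - 44)*(224 + 33/2) = (-8/15 - 44)*(481/2) = -668/15*481/2 = -160654/15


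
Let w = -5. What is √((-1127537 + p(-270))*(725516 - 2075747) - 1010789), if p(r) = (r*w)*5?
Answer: 28*√1930255537 ≈ 1.2302e+6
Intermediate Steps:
p(r) = -25*r (p(r) = (r*(-5))*5 = -5*r*5 = -25*r)
√((-1127537 + p(-270))*(725516 - 2075747) - 1010789) = √((-1127537 - 25*(-270))*(725516 - 2075747) - 1010789) = √((-1127537 + 6750)*(-1350231) - 1010789) = √(-1120787*(-1350231) - 1010789) = √(1513321351797 - 1010789) = √1513320341008 = 28*√1930255537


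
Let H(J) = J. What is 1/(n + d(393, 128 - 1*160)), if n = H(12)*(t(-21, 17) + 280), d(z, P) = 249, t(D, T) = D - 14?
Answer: 1/3189 ≈ 0.00031358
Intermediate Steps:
t(D, T) = -14 + D
n = 2940 (n = 12*((-14 - 21) + 280) = 12*(-35 + 280) = 12*245 = 2940)
1/(n + d(393, 128 - 1*160)) = 1/(2940 + 249) = 1/3189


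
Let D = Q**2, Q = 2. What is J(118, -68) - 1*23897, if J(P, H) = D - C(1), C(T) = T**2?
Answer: -23894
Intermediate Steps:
D = 4 (D = 2**2 = 4)
J(P, H) = 3 (J(P, H) = 4 - 1*1**2 = 4 - 1*1 = 4 - 1 = 3)
J(118, -68) - 1*23897 = 3 - 1*23897 = 3 - 23897 = -23894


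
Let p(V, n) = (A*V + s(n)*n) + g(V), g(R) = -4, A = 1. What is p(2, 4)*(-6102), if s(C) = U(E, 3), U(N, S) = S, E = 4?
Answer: -61020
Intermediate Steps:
s(C) = 3
p(V, n) = -4 + V + 3*n (p(V, n) = (1*V + 3*n) - 4 = (V + 3*n) - 4 = -4 + V + 3*n)
p(2, 4)*(-6102) = (-4 + 2 + 3*4)*(-6102) = (-4 + 2 + 12)*(-6102) = 10*(-6102) = -61020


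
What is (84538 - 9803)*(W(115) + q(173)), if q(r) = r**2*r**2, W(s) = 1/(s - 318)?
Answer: 13589531644669670/203 ≈ 6.6944e+13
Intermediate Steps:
W(s) = 1/(-318 + s)
q(r) = r**4
(84538 - 9803)*(W(115) + q(173)) = (84538 - 9803)*(1/(-318 + 115) + 173**4) = 74735*(1/(-203) + 895745041) = 74735*(-1/203 + 895745041) = 74735*(181836243322/203) = 13589531644669670/203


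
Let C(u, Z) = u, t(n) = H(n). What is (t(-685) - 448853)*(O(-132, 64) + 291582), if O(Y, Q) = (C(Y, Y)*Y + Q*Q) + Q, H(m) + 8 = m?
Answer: -140782522636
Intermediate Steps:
H(m) = -8 + m
t(n) = -8 + n
O(Y, Q) = Q + Q² + Y² (O(Y, Q) = (Y*Y + Q*Q) + Q = (Y² + Q²) + Q = (Q² + Y²) + Q = Q + Q² + Y²)
(t(-685) - 448853)*(O(-132, 64) + 291582) = ((-8 - 685) - 448853)*((64 + 64² + (-132)²) + 291582) = (-693 - 448853)*((64 + 4096 + 17424) + 291582) = -449546*(21584 + 291582) = -449546*313166 = -140782522636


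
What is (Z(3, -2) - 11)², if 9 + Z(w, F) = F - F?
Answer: 400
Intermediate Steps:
Z(w, F) = -9 (Z(w, F) = -9 + (F - F) = -9 + 0 = -9)
(Z(3, -2) - 11)² = (-9 - 11)² = (-20)² = 400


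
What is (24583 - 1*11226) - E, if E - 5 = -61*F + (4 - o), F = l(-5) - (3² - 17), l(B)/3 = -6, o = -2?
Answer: 12736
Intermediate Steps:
l(B) = -18 (l(B) = 3*(-6) = -18)
F = -10 (F = -18 - (3² - 17) = -18 - (9 - 17) = -18 - 1*(-8) = -18 + 8 = -10)
E = 621 (E = 5 + (-61*(-10) + (4 - 1*(-2))) = 5 + (610 + (4 + 2)) = 5 + (610 + 6) = 5 + 616 = 621)
(24583 - 1*11226) - E = (24583 - 1*11226) - 1*621 = (24583 - 11226) - 621 = 13357 - 621 = 12736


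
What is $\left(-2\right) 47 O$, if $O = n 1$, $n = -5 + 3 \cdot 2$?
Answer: $-94$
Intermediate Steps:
$n = 1$ ($n = -5 + 6 = 1$)
$O = 1$ ($O = 1 \cdot 1 = 1$)
$\left(-2\right) 47 O = \left(-2\right) 47 \cdot 1 = \left(-94\right) 1 = -94$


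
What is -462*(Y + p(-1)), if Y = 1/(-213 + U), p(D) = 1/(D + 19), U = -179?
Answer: -2057/84 ≈ -24.488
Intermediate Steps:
p(D) = 1/(19 + D)
Y = -1/392 (Y = 1/(-213 - 179) = 1/(-392) = -1/392 ≈ -0.0025510)
-462*(Y + p(-1)) = -462*(-1/392 + 1/(19 - 1)) = -462*(-1/392 + 1/18) = -462*187/3528 = -2057/84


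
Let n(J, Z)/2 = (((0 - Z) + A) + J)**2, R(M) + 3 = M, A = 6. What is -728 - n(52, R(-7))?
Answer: -9976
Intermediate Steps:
R(M) = -3 + M
n(J, Z) = 2*(6 + J - Z)**2 (n(J, Z) = 2*(((0 - Z) + 6) + J)**2 = 2*((-Z + 6) + J)**2 = 2*((6 - Z) + J)**2 = 2*(6 + J - Z)**2)
-728 - n(52, R(-7)) = -728 - 2*(6 + 52 - (-3 - 7))**2 = -728 - 2*(6 + 52 - 1*(-10))**2 = -728 - 2*(6 + 52 + 10)**2 = -728 - 2*68**2 = -728 - 2*4624 = -728 - 1*9248 = -728 - 9248 = -9976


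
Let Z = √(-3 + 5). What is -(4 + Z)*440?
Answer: -1760 - 440*√2 ≈ -2382.3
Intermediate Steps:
Z = √2 ≈ 1.4142
-(4 + Z)*440 = -(4 + √2)*440 = (-4 - √2)*440 = -1760 - 440*√2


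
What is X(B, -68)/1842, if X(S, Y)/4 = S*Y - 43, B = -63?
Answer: 8482/921 ≈ 9.2095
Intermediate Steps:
X(S, Y) = -172 + 4*S*Y (X(S, Y) = 4*(S*Y - 43) = 4*(-43 + S*Y) = -172 + 4*S*Y)
X(B, -68)/1842 = (-172 + 4*(-63)*(-68))/1842 = (-172 + 17136)*(1/1842) = 16964*(1/1842) = 8482/921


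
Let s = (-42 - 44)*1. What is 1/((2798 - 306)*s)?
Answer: -1/214312 ≈ -4.6661e-6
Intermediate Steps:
s = -86 (s = -86*1 = -86)
1/((2798 - 306)*s) = 1/((2798 - 306)*(-86)) = -1/86/2492 = (1/2492)*(-1/86) = -1/214312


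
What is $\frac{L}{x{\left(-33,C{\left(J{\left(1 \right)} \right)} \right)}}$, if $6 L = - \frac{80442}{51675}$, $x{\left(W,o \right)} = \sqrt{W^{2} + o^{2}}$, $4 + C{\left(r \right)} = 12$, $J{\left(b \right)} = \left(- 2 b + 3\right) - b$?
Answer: $- \frac{4469 \sqrt{1153}}{19860425} \approx -0.0076408$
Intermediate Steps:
$J{\left(b \right)} = 3 - 3 b$ ($J{\left(b \right)} = \left(3 - 2 b\right) - b = 3 - 3 b$)
$C{\left(r \right)} = 8$ ($C{\left(r \right)} = -4 + 12 = 8$)
$L = - \frac{4469}{17225}$ ($L = \frac{\left(-80442\right) \frac{1}{51675}}{6} = \frac{1}{6} \left(- \frac{26814}{17225}\right) = - \frac{4469}{17225} \approx -0.25945$)
$\frac{L}{x{\left(-33,C{\left(J{\left(1 \right)} \right)} \right)}} = - \frac{4469}{17225 \sqrt{\left(-33\right)^{2} + 8^{2}}} = - \frac{4469}{17225 \sqrt{1089 + 64}} = - \frac{4469}{17225 \sqrt{1153}} = - \frac{4469 \frac{\sqrt{1153}}{1153}}{17225} = - \frac{4469 \sqrt{1153}}{19860425}$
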